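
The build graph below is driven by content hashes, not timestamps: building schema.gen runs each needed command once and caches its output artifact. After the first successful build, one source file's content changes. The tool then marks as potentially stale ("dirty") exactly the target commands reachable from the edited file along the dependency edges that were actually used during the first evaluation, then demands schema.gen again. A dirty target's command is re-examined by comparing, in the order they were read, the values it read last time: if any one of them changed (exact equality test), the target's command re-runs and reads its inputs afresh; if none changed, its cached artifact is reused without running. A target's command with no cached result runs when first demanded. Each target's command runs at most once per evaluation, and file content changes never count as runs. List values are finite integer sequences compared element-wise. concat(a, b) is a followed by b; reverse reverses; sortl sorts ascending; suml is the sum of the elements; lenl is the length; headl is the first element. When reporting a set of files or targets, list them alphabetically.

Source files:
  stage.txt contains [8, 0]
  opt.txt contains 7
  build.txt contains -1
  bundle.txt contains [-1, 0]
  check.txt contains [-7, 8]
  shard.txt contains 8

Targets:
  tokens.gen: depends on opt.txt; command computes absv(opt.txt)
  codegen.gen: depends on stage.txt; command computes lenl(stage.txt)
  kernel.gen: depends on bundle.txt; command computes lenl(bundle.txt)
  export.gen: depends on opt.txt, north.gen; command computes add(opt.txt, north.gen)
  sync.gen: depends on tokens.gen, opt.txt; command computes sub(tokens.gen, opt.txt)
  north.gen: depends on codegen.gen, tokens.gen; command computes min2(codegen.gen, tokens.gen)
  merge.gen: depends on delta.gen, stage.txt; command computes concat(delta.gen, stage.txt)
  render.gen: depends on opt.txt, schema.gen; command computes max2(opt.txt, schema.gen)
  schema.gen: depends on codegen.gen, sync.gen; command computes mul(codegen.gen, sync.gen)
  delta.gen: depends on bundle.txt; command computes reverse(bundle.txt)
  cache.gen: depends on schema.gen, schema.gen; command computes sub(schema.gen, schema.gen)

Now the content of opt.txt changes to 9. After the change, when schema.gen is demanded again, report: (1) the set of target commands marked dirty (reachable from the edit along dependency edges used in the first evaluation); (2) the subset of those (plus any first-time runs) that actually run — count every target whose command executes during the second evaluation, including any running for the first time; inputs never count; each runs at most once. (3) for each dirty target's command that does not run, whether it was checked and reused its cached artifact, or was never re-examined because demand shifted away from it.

Dirty set: schema.gen, sync.gen, tokens.gen.
Run set: sync.gen, tokens.gen (2 run).
Re-examined without running (cache reused): schema.gen.
The important point: sync.gen recomputes to an identical value, and the output ends up unchanged.

Initial pass — values computed on the first demand:
  codegen.gen = lenl([8, 0]) = 2
  tokens.gen = absv(7) = 7
  sync.gen = sub(7, 7) = 0
  schema.gen = mul(2, 0) = 0

Second demand — change propagation:
  tokens.gen: re-runs because opt.txt 7->9; new result 9.
  sync.gen: re-runs because tokens.gen 7->9; opt.txt 7->9; new result 0 (unchanged).
  schema.gen: re-examined; everything it read last time is the same (codegen.gen unchanged, sync.gen unchanged) — cache 0 kept, no run.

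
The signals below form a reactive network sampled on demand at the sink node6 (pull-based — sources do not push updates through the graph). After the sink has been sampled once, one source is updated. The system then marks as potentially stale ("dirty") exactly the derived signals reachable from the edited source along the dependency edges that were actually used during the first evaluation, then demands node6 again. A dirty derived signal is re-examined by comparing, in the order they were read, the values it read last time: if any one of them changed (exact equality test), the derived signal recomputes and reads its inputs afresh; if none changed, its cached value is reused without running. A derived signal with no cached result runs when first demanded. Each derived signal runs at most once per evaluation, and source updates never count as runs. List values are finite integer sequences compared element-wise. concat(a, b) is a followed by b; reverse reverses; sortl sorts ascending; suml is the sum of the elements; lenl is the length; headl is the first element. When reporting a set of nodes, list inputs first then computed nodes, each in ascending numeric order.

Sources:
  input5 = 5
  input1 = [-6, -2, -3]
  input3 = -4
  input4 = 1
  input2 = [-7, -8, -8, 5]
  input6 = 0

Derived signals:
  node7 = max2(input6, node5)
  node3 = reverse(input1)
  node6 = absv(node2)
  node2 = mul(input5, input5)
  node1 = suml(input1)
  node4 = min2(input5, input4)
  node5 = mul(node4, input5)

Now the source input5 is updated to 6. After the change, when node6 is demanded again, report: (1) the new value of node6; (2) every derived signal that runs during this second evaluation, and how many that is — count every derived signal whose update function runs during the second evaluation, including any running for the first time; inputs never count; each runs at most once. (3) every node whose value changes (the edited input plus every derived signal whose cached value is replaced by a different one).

node6 now evaluates to 36.
Run set: node2, node6 (2 run).
Changed values: input5, node2, node6.

Initial pass — values computed on the first demand:
  node2 = mul(5, 5) = 25
  node6 = absv(25) = 25

Second demand — change propagation:
  node2: re-runs because input5 5->6; input5 5->6; new result 36.
  node6: re-runs because node2 25->36; new result 36.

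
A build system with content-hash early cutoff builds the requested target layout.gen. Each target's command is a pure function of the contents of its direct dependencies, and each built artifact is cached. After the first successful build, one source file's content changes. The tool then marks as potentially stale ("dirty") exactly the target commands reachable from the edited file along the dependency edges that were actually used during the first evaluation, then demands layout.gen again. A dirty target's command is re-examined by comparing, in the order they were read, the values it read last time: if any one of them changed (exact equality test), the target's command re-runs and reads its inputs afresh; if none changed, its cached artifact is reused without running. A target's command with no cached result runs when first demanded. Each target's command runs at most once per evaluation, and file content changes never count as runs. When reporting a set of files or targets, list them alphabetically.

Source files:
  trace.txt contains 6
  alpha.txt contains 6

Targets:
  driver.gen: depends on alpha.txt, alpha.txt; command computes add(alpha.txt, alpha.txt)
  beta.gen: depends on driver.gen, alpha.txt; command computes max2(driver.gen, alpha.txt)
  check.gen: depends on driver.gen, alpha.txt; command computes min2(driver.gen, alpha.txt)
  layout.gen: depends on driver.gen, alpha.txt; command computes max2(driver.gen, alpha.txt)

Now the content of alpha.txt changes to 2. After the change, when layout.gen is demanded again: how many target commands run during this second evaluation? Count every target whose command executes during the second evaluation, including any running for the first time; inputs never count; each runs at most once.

Target commands that run: driver.gen, layout.gen — 2 in total.

First evaluation (everything demanded from the output):
  driver.gen = add(6, 6) = 12
  layout.gen = max2(12, 6) = 12

Propagation after the edit:
  driver.gen: runs — alpha.txt 6->2; alpha.txt 6->2; result 4.
  layout.gen: runs — driver.gen 12->4; alpha.txt 6->2; result 4.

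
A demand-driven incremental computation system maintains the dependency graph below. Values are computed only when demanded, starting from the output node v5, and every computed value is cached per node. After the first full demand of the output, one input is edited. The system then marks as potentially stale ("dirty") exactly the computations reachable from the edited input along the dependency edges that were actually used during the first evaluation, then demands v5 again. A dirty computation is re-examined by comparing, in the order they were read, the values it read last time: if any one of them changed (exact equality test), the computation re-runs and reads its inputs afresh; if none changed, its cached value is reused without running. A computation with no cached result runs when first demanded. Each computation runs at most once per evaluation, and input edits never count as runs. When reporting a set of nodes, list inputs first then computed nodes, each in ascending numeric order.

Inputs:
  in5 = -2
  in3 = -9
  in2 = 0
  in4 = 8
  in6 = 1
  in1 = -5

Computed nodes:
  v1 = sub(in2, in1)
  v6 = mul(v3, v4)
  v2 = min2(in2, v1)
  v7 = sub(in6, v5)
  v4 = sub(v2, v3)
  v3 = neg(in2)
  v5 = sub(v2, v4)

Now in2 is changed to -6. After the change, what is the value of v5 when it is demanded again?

First evaluation (everything demanded from the output):
  v1 = sub(0, -5) = 5
  v2 = min2(0, 5) = 0
  v3 = neg(0) = 0
  v4 = sub(0, 0) = 0
  v5 = sub(0, 0) = 0

Propagation after the edit:
  v1: runs — in2 0->-6; result -1.
  v2: runs — in2 0->-6; v1 5->-1; result -6.
  v3: runs — in2 0->-6; result 6.
  v4: runs — v2 0->-6; v3 0->6; result -12.
  v5: runs — v2 0->-6; v4 0->-12; result 6.

New value of v5: 6.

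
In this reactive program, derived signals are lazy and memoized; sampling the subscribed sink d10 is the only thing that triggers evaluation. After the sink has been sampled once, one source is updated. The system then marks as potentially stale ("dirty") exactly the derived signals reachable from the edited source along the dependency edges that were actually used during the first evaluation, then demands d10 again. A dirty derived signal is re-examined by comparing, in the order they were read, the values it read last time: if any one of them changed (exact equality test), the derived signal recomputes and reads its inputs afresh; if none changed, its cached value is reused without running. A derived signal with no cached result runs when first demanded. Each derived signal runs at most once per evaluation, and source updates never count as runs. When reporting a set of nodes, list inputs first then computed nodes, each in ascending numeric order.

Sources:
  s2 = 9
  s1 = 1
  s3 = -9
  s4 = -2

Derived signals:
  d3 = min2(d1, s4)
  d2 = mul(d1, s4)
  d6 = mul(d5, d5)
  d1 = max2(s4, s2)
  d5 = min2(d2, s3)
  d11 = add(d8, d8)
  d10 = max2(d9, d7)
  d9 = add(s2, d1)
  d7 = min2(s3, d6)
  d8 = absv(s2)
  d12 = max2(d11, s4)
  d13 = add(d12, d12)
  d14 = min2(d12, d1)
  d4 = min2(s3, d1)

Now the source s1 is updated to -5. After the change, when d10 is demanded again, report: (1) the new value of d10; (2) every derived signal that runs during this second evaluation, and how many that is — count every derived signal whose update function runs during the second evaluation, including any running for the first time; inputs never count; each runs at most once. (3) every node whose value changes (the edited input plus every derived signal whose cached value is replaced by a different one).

First demand of the output computes:
  d1 = max2(-2, 9) = 9
  d2 = mul(9, -2) = -18
  d5 = min2(-18, -9) = -18
  d6 = mul(-18, -18) = 324
  d7 = min2(-9, 324) = -9
  d9 = add(9, 9) = 18
  d10 = max2(18, -9) = 18

After the edit, cleaning proceeds:
  no node depends on s1 at all; the second demand re-runs nothing.

Note the shortcut — nothing in the graph depends on s1 at all, so no recomputation happens.

Demanding d10 again yields 18.
0 derived signals run: none.
The nodes whose values change: s1.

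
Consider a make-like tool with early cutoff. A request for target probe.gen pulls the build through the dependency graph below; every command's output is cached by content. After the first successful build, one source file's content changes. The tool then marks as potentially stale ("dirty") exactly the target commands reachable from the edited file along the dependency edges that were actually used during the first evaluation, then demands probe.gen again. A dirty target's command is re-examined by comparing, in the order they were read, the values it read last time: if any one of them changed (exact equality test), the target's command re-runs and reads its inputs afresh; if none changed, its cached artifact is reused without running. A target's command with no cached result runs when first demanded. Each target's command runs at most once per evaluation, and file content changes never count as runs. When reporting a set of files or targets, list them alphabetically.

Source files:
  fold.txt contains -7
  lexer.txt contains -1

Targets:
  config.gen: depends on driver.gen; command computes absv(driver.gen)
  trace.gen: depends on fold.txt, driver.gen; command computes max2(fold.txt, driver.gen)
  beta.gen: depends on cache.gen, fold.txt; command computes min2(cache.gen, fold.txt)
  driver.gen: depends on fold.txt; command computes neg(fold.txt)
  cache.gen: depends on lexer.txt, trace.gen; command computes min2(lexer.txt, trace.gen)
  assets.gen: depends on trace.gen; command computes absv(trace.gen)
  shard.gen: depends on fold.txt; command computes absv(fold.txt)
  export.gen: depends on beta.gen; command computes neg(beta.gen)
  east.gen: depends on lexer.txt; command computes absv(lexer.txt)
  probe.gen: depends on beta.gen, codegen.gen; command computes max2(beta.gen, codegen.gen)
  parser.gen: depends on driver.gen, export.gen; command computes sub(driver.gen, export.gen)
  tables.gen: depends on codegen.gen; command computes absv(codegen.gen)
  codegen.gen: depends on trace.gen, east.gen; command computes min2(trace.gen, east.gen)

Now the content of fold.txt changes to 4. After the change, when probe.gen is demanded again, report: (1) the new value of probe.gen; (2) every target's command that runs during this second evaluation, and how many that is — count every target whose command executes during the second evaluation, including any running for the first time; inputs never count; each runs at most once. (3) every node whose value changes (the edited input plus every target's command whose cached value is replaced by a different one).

Demanding probe.gen again yields 1.
6 target commands run: beta.gen, cache.gen, codegen.gen, driver.gen, probe.gen, trace.gen.
The nodes whose values change: beta.gen, driver.gen, fold.txt, trace.gen.

First demand of the output computes:
  driver.gen = neg(-7) = 7
  east.gen = absv(-1) = 1
  trace.gen = max2(-7, 7) = 7
  cache.gen = min2(-1, 7) = -1
  beta.gen = min2(-1, -7) = -7
  codegen.gen = min2(7, 1) = 1
  probe.gen = max2(-7, 1) = 1

After the edit, cleaning proceeds:
  driver.gen: a read changed (fold.txt -7->4) — executes, giving -4.
  trace.gen: a read changed (fold.txt -7->4; driver.gen 7->-4) — executes, giving 4.
  cache.gen: a read changed (trace.gen 7->4) — executes, giving -1 — identical to its old value.
  beta.gen: a read changed (fold.txt -7->4) — executes, giving -1.
  codegen.gen: a read changed (trace.gen 7->4) — executes, giving 1 — identical to its old value.
  probe.gen: a read changed (beta.gen -7->-1) — executes, giving 1 — identical to its old value.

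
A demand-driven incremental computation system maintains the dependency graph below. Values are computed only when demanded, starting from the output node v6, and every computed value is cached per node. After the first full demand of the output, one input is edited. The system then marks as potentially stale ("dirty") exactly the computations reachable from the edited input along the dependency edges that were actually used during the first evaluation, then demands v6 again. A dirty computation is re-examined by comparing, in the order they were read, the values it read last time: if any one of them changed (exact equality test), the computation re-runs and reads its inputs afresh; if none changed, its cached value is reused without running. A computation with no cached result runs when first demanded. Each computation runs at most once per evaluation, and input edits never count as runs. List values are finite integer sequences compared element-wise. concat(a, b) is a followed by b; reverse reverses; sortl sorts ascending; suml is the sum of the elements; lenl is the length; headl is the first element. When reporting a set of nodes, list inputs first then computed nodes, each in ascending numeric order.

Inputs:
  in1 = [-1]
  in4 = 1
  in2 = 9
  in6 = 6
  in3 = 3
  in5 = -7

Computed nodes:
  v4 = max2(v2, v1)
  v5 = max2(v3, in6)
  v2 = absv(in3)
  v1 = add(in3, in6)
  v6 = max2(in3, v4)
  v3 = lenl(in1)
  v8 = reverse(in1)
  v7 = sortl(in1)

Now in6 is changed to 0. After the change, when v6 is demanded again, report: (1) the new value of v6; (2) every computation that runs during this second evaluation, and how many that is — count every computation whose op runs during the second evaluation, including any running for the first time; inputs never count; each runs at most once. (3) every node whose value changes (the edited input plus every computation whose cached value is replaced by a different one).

New value of v6: 3.
Computations that run: v1, v4, v6 — 3 in total.
Values that change: in6, v1, v4, v6.

First evaluation (everything demanded from the output):
  v1 = add(3, 6) = 9
  v2 = absv(3) = 3
  v4 = max2(3, 9) = 9
  v6 = max2(3, 9) = 9

Propagation after the edit:
  v1: runs — in6 6->0; result 3.
  v4: runs — v1 9->3; result 3.
  v6: runs — v4 9->3; result 3.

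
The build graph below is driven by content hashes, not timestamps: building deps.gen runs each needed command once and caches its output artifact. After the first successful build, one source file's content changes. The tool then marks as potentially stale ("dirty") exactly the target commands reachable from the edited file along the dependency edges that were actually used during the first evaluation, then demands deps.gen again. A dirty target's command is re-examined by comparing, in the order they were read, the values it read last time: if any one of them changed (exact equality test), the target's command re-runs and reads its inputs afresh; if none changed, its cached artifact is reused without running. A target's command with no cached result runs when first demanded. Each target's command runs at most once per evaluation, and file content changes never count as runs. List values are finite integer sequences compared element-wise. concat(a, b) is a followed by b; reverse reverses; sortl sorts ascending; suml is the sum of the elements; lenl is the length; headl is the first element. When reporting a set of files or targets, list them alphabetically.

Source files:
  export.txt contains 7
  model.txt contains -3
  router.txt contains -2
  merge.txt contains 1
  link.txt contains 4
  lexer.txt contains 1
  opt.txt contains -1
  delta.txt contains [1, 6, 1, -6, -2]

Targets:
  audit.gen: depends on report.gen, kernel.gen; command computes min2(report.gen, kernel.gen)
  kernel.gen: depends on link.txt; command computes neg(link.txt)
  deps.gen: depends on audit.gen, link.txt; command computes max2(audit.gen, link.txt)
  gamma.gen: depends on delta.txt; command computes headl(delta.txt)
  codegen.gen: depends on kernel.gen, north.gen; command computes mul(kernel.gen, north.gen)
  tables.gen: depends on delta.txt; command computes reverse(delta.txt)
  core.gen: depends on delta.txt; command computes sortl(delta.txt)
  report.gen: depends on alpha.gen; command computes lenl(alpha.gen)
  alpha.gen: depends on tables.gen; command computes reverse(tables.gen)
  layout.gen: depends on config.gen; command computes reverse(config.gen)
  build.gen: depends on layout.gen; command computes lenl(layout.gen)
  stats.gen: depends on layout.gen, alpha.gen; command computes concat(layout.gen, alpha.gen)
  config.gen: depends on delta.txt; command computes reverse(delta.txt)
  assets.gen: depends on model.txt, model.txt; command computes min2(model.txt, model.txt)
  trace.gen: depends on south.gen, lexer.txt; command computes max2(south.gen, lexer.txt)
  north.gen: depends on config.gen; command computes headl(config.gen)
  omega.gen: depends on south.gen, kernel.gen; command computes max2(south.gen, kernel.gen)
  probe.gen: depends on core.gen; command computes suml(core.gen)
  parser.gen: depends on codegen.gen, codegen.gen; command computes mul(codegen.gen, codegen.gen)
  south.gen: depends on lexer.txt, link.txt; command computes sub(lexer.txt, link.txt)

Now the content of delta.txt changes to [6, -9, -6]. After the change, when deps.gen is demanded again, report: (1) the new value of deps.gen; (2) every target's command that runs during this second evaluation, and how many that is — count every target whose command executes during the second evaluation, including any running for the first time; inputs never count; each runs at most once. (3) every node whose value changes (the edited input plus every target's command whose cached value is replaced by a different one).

Initial pass — values computed on the first demand:
  kernel.gen = neg(4) = -4
  tables.gen = reverse([1, 6, 1, -6, -2]) = [-2, -6, 1, 6, 1]
  alpha.gen = reverse([-2, -6, 1, 6, 1]) = [1, 6, 1, -6, -2]
  report.gen = lenl([1, 6, 1, -6, -2]) = 5
  audit.gen = min2(5, -4) = -4
  deps.gen = max2(-4, 4) = 4

Second demand — change propagation:
  tables.gen: re-runs because delta.txt [1, 6, 1, -6, -2]->[6, -9, -6]; new result [-6, -9, 6].
  alpha.gen: re-runs because tables.gen [-2, -6, 1, 6, 1]->[-6, -9, 6]; new result [6, -9, -6].
  report.gen: re-runs because alpha.gen [1, 6, 1, -6, -2]->[6, -9, -6]; new result 3.
  audit.gen: re-runs because report.gen 5->3; new result -4 (unchanged).
  deps.gen: re-examined; everything it read last time is the same (audit.gen unchanged, link.txt unchanged) — cache 4 kept, no run.

The important point: audit.gen recomputes to an identical value, and the output ends up unchanged.

deps.gen now evaluates to 4.
Run set: alpha.gen, audit.gen, report.gen, tables.gen (4 run).
Changed values: alpha.gen, delta.txt, report.gen, tables.gen.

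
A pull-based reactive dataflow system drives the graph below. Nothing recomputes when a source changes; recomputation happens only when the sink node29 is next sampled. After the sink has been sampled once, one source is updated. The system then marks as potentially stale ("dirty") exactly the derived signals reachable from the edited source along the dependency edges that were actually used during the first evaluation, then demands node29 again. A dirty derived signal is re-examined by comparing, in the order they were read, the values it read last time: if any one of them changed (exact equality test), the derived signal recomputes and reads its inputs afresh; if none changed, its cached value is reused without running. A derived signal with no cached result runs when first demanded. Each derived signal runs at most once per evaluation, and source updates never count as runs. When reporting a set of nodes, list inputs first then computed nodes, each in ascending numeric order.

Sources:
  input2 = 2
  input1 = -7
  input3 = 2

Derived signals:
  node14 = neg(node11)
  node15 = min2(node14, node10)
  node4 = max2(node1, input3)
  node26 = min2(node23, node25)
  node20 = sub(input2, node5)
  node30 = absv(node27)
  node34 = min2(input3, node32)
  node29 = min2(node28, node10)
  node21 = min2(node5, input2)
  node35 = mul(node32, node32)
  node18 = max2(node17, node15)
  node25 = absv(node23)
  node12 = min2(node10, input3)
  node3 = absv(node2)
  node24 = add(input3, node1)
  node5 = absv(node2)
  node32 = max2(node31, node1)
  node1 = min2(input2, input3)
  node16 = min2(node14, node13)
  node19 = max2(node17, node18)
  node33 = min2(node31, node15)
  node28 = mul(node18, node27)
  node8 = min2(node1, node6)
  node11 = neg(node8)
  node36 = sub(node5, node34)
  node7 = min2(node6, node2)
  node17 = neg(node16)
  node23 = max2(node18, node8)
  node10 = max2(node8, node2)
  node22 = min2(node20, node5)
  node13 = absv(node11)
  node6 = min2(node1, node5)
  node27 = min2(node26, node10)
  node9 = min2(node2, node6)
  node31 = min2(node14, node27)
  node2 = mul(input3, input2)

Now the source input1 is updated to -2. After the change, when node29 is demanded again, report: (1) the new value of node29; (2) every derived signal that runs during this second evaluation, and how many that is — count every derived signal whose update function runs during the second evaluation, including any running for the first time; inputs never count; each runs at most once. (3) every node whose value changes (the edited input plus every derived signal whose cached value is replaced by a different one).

First evaluation (everything demanded from the output):
  node1 = min2(2, 2) = 2
  node2 = mul(2, 2) = 4
  node5 = absv(4) = 4
  node6 = min2(2, 4) = 2
  node8 = min2(2, 2) = 2
  node10 = max2(2, 4) = 4
  node11 = neg(2) = -2
  node13 = absv(-2) = 2
  node14 = neg(-2) = 2
  node15 = min2(2, 4) = 2
  node16 = min2(2, 2) = 2
  node17 = neg(2) = -2
  node18 = max2(-2, 2) = 2
  node23 = max2(2, 2) = 2
  node25 = absv(2) = 2
  node26 = min2(2, 2) = 2
  node27 = min2(2, 4) = 2
  node28 = mul(2, 2) = 4
  node29 = min2(4, 4) = 4

Propagation after the edit:
  input1 feeds no computation that the output demands — nothing is marked dirty and nothing runs.

Key observation: input1 is never demanded by the output, so the edit triggers no recomputation at all.

New value of node29: 4.
Derived signals that run: none — 0 in total.
Values that change: input1.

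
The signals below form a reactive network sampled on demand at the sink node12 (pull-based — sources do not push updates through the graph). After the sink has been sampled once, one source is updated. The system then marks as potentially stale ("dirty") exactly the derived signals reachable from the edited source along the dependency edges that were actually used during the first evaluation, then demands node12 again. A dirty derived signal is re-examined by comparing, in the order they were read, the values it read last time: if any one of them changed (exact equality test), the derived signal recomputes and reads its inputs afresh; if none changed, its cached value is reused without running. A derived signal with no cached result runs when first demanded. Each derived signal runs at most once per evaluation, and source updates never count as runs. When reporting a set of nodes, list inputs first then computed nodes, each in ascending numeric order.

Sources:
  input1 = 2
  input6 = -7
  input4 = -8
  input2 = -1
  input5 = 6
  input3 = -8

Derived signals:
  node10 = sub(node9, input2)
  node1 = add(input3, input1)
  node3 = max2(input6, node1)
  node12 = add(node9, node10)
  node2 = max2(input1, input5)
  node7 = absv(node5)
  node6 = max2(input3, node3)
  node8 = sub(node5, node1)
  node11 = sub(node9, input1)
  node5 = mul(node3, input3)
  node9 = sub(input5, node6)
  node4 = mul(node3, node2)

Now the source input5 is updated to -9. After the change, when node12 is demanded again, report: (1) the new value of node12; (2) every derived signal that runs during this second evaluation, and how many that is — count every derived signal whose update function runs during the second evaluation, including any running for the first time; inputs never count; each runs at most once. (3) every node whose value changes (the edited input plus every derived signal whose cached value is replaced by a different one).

Initial pass — values computed on the first demand:
  node1 = add(-8, 2) = -6
  node3 = max2(-7, -6) = -6
  node6 = max2(-8, -6) = -6
  node9 = sub(6, -6) = 12
  node10 = sub(12, -1) = 13
  node12 = add(12, 13) = 25

Second demand — change propagation:
  node9: re-runs because input5 6->-9; new result -3.
  node10: re-runs because node9 12->-3; new result -2.
  node12: re-runs because node9 12->-3; node10 13->-2; new result -5.

node12 now evaluates to -5.
Run set: node9, node10, node12 (3 run).
Changed values: input5, node9, node10, node12.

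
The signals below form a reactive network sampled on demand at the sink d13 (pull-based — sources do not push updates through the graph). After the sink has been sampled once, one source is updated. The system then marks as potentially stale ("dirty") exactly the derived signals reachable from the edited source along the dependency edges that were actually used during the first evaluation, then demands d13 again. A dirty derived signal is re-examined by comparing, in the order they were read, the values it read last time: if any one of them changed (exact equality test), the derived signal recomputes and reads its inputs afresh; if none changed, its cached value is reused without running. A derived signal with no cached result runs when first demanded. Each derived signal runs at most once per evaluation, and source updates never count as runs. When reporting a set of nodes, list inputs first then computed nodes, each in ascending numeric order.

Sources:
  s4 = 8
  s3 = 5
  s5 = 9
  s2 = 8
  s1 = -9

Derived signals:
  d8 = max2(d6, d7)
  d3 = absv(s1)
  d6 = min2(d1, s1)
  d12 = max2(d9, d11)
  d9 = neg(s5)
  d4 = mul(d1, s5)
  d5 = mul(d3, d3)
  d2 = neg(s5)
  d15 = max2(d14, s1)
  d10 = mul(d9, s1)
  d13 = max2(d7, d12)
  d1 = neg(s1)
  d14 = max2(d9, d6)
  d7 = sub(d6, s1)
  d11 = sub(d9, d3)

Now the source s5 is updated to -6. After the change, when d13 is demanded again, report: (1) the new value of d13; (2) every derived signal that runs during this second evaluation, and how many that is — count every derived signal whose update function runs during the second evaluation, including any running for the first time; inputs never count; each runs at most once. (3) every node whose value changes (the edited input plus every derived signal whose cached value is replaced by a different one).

d13 now evaluates to 6.
Run set: d9, d11, d12, d13 (4 run).
Changed values: s5, d9, d11, d12, d13.

Initial pass — values computed on the first demand:
  d1 = neg(-9) = 9
  d3 = absv(-9) = 9
  d6 = min2(9, -9) = -9
  d7 = sub(-9, -9) = 0
  d9 = neg(9) = -9
  d11 = sub(-9, 9) = -18
  d12 = max2(-9, -18) = -9
  d13 = max2(0, -9) = 0

Second demand — change propagation:
  d9: re-runs because s5 9->-6; new result 6.
  d11: re-runs because d9 -9->6; new result -3.
  d12: re-runs because d9 -9->6; d11 -18->-3; new result 6.
  d13: re-runs because d12 -9->6; new result 6.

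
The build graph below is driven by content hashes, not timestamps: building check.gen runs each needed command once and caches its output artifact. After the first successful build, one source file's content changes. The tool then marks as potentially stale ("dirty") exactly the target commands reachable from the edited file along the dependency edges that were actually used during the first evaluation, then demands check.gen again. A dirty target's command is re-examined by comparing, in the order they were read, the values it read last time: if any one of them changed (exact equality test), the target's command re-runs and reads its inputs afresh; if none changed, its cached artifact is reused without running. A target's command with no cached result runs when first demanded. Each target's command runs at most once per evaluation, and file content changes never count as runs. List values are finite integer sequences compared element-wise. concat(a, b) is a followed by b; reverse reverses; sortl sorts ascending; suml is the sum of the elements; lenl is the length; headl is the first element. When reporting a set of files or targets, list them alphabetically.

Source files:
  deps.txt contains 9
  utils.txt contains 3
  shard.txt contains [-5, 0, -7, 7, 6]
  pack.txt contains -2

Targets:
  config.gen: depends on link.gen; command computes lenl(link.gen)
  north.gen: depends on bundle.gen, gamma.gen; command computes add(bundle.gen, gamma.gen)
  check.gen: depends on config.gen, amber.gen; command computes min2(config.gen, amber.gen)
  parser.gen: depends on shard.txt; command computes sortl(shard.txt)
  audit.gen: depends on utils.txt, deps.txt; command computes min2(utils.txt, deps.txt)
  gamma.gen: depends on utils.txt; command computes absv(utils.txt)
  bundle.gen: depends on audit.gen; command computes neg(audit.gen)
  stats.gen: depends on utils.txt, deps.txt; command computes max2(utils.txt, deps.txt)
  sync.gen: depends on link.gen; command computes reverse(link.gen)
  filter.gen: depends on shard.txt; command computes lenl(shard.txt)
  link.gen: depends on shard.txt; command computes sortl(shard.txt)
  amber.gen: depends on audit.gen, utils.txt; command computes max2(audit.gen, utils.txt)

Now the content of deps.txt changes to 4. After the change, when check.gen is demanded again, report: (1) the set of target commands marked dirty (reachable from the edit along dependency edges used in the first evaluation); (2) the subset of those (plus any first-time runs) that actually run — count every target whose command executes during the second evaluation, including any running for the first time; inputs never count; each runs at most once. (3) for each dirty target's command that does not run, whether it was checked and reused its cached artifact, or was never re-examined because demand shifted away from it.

Dirty set: amber.gen, audit.gen, check.gen.
Run set: audit.gen (1 run).
Re-examined without running (cache reused): amber.gen, check.gen.
The important point: audit.gen recomputes to an identical value, and the output ends up unchanged.

Initial pass — values computed on the first demand:
  audit.gen = min2(3, 9) = 3
  amber.gen = max2(3, 3) = 3
  link.gen = sortl([-5, 0, -7, 7, 6]) = [-7, -5, 0, 6, 7]
  config.gen = lenl([-7, -5, 0, 6, 7]) = 5
  check.gen = min2(5, 3) = 3

Second demand — change propagation:
  audit.gen: re-runs because deps.txt 9->4; new result 3 (unchanged).
  amber.gen: re-examined; everything it read last time is the same (audit.gen unchanged, utils.txt unchanged) — cache 3 kept, no run.
  check.gen: re-examined; everything it read last time is the same (config.gen unchanged, amber.gen unchanged) — cache 3 kept, no run.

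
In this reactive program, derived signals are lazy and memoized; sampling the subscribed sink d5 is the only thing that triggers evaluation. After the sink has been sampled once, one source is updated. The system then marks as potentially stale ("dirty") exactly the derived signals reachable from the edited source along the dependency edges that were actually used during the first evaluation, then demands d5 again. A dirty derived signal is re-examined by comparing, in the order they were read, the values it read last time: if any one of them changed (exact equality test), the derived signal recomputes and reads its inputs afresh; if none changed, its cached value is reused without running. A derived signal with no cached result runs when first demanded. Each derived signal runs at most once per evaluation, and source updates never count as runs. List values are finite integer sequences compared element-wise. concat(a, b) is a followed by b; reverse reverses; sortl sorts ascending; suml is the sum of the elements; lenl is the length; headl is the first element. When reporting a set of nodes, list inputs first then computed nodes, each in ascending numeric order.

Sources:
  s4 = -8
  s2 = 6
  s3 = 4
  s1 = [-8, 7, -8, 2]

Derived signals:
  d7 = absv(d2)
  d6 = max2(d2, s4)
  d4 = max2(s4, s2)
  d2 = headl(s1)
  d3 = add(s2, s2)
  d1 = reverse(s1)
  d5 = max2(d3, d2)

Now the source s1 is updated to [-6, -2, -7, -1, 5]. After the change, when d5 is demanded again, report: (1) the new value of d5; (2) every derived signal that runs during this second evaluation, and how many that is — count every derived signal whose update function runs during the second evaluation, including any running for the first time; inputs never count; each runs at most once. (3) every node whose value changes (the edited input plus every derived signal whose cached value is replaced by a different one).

Demanding d5 again yields 12.
2 derived signals run: d2, d5.
The nodes whose values change: s1, d2.

First demand of the output computes:
  d2 = headl([-8, 7, -8, 2]) = -8
  d3 = add(6, 6) = 12
  d5 = max2(12, -8) = 12

After the edit, cleaning proceeds:
  d2: a read changed (s1 [-8, 7, -8, 2]->[-6, -2, -7, -1, 5]) — executes, giving -6.
  d5: a read changed (d2 -8->-6) — executes, giving 12 — identical to its old value.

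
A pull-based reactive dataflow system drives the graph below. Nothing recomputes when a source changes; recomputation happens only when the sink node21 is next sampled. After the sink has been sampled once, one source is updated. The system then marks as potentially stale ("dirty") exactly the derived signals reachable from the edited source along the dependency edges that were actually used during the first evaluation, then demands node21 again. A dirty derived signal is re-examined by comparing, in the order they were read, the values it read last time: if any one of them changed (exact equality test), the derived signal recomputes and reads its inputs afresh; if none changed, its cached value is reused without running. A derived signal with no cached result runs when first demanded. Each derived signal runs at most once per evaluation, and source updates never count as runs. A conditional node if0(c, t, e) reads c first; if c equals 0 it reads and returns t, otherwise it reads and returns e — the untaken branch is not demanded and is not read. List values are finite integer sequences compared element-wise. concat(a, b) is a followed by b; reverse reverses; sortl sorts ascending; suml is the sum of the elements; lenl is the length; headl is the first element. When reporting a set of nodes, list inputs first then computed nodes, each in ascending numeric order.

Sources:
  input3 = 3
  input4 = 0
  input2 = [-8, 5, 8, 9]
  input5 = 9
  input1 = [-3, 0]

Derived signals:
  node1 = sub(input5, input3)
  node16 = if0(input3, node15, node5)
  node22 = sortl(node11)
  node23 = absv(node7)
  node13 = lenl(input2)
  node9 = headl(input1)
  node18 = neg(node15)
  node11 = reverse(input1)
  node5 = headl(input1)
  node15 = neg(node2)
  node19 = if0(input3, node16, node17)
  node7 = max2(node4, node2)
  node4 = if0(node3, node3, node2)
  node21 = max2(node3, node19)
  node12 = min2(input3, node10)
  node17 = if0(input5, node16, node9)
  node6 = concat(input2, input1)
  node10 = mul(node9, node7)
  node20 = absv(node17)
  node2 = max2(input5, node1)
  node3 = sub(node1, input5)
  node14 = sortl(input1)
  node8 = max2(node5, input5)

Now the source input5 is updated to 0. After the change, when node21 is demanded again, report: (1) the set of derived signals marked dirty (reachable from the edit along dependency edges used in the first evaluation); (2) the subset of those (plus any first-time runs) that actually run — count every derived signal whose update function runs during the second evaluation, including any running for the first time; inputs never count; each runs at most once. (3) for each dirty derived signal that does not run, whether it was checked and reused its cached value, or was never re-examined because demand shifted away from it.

First evaluation (everything demanded from the output):
  node1 = sub(9, 3) = 6
  node3 = sub(6, 9) = -3
  node9 = headl([-3, 0]) = -3
  node17 = if0(input5=9 -> else branch node9) = -3
  node19 = if0(input3=3 -> else branch node17) = -3
  node21 = max2(-3, -3) = -3

Propagation after the edit:
  node1: runs — input5 9->0; result -3.
  node3: runs — node1 6->-3; input5 9->0; result -3 (same value as before).
  node5: demanded for the first time — runs, produces -3.
  node16: demanded for the first time — runs, produces -3.
  node17: runs — input5 9->0; result -3 (same value as before).
  node19: checked — values it read are unchanged (input3 unchanged, node17 unchanged); reused cached -3 without running.
  node21: checked — values it read are unchanged (node3 unchanged, node19 unchanged); reused cached -3 without running.

Key observation: a condition flipped, so demand reaches new nodes — node5, node16 run for the first time.

Marked dirty: node1, node3, node17, node19, node21.
Derived signals that run: node1, node3, node5, node16, node17 — 5 in total.
Checked but reused from cache: node19, node21.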